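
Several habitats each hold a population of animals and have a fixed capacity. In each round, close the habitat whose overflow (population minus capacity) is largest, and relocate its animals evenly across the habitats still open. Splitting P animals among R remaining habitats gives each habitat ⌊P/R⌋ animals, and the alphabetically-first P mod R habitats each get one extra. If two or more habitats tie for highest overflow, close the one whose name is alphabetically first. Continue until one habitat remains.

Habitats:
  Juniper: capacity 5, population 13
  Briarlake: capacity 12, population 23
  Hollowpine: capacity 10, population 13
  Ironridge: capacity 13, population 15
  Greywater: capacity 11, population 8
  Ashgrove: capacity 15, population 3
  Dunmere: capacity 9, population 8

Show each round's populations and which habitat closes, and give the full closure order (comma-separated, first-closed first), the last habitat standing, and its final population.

Round 1: Ashgrove=3 Briarlake=23 Dunmere=8 Greywater=8 Hollowpine=13 Ironridge=15 Juniper=13 → close Briarlake (overflow 11)
  23÷6 = 3 each, +1 to first 5
Round 2: Ashgrove=7 Dunmere=12 Greywater=12 Hollowpine=17 Ironridge=19 Juniper=16 → close Juniper (overflow 11)
  16÷5 = 3 each, +1 to first 1
Round 3: Ashgrove=11 Dunmere=15 Greywater=15 Hollowpine=20 Ironridge=22 → close Hollowpine (overflow 10)
  20÷4 = 5 each, +1 to first 0
Round 4: Ashgrove=16 Dunmere=20 Greywater=20 Ironridge=27 → close Ironridge (overflow 14)
  27÷3 = 9 each, +1 to first 0
Round 5: Ashgrove=25 Dunmere=29 Greywater=29 → close Dunmere (overflow 20)
  29÷2 = 14 each, +1 to first 1
Round 6: Ashgrove=40 Greywater=43 → close Greywater (overflow 32)
  43÷1 = 43 each, +1 to first 0

Closure order: Briarlake, Juniper, Hollowpine, Ironridge, Dunmere, Greywater
Last habitat: Ashgrove with 83 animals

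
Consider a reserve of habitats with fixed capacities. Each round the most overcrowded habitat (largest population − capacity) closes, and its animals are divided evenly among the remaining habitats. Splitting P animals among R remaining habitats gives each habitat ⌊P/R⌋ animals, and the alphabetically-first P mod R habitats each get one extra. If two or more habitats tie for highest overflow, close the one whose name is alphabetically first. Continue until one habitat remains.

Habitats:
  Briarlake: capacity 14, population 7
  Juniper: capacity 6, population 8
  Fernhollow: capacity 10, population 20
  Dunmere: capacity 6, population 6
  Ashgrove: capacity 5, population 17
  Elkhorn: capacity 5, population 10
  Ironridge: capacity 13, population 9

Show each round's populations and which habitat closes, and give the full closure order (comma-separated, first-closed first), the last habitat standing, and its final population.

Closure order: Ashgrove, Fernhollow, Elkhorn, Dunmere, Juniper, Briarlake
Last habitat: Ironridge with 77 animals

Round 1: Ashgrove=17 Briarlake=7 Dunmere=6 Elkhorn=10 Fernhollow=20 Ironridge=9 Juniper=8 → close Ashgrove (overflow 12)
  17÷6 = 2 each, +1 to first 5
Round 2: Briarlake=10 Dunmere=9 Elkhorn=13 Fernhollow=23 Ironridge=12 Juniper=10 → close Fernhollow (overflow 13)
  23÷5 = 4 each, +1 to first 3
Round 3: Briarlake=15 Dunmere=14 Elkhorn=18 Ironridge=16 Juniper=14 → close Elkhorn (overflow 13)
  18÷4 = 4 each, +1 to first 2
Round 4: Briarlake=20 Dunmere=19 Ironridge=20 Juniper=18 → close Dunmere (overflow 13)
  19÷3 = 6 each, +1 to first 1
Round 5: Briarlake=27 Ironridge=26 Juniper=24 → close Juniper (overflow 18)
  24÷2 = 12 each, +1 to first 0
Round 6: Briarlake=39 Ironridge=38 → close Briarlake (overflow 25)
  39÷1 = 39 each, +1 to first 0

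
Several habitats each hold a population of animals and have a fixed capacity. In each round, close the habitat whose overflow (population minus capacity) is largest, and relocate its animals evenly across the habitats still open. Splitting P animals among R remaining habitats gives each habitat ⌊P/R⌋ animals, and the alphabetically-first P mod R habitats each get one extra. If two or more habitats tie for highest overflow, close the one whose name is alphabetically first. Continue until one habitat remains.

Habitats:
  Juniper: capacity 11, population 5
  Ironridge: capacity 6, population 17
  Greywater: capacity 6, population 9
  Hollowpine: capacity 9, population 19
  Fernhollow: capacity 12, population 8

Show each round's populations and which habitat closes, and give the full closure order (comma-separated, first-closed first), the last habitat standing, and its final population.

Closure order: Ironridge, Hollowpine, Greywater, Fernhollow
Last habitat: Juniper with 58 animals

Round 1: Fernhollow=8 Greywater=9 Hollowpine=19 Ironridge=17 Juniper=5 → close Ironridge (overflow 11)
  17÷4 = 4 each, +1 to first 1
Round 2: Fernhollow=13 Greywater=13 Hollowpine=23 Juniper=9 → close Hollowpine (overflow 14)
  23÷3 = 7 each, +1 to first 2
Round 3: Fernhollow=21 Greywater=21 Juniper=16 → close Greywater (overflow 15)
  21÷2 = 10 each, +1 to first 1
Round 4: Fernhollow=32 Juniper=26 → close Fernhollow (overflow 20)
  32÷1 = 32 each, +1 to first 0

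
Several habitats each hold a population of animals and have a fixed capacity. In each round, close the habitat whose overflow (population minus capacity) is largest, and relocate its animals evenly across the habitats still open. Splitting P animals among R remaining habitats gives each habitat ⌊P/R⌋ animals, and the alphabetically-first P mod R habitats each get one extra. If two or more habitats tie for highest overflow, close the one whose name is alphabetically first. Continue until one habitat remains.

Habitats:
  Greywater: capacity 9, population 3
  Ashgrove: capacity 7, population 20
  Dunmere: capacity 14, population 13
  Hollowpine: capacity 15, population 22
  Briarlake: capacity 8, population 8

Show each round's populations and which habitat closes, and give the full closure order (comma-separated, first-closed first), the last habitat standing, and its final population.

Round 1: Ashgrove=20 Briarlake=8 Dunmere=13 Greywater=3 Hollowpine=22 → close Ashgrove (overflow 13)
  20÷4 = 5 each, +1 to first 0
Round 2: Briarlake=13 Dunmere=18 Greywater=8 Hollowpine=27 → close Hollowpine (overflow 12)
  27÷3 = 9 each, +1 to first 0
Round 3: Briarlake=22 Dunmere=27 Greywater=17 → close Briarlake (overflow 14)
  22÷2 = 11 each, +1 to first 0
Round 4: Dunmere=38 Greywater=28 → close Dunmere (overflow 24)
  38÷1 = 38 each, +1 to first 0

Closure order: Ashgrove, Hollowpine, Briarlake, Dunmere
Last habitat: Greywater with 66 animals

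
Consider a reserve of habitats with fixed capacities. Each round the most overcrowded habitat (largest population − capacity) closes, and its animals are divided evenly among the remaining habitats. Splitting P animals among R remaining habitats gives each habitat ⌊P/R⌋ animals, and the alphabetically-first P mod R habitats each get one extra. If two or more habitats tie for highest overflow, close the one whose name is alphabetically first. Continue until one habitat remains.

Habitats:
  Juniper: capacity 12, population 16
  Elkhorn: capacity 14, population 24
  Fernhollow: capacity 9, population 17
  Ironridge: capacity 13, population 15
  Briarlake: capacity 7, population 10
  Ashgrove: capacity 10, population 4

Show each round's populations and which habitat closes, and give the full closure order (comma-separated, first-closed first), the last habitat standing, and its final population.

Round 1: Ashgrove=4 Briarlake=10 Elkhorn=24 Fernhollow=17 Ironridge=15 Juniper=16 → close Elkhorn (overflow 10)
  24÷5 = 4 each, +1 to first 4
Round 2: Ashgrove=9 Briarlake=15 Fernhollow=22 Ironridge=20 Juniper=20 → close Fernhollow (overflow 13)
  22÷4 = 5 each, +1 to first 2
Round 3: Ashgrove=15 Briarlake=21 Ironridge=25 Juniper=25 → close Briarlake (overflow 14)
  21÷3 = 7 each, +1 to first 0
Round 4: Ashgrove=22 Ironridge=32 Juniper=32 → close Juniper (overflow 20)
  32÷2 = 16 each, +1 to first 0
Round 5: Ashgrove=38 Ironridge=48 → close Ironridge (overflow 35)
  48÷1 = 48 each, +1 to first 0

Closure order: Elkhorn, Fernhollow, Briarlake, Juniper, Ironridge
Last habitat: Ashgrove with 86 animals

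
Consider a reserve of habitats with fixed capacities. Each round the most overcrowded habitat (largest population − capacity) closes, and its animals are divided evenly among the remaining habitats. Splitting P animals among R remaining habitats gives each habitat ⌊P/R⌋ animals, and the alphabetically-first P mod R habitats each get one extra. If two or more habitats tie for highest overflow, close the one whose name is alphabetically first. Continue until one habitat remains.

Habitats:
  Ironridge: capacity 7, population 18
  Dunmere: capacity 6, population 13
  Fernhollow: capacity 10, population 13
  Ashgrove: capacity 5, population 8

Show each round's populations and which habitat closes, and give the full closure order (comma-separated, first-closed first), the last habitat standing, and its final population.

Round 1: Ashgrove=8 Dunmere=13 Fernhollow=13 Ironridge=18 → close Ironridge (overflow 11)
  18÷3 = 6 each, +1 to first 0
Round 2: Ashgrove=14 Dunmere=19 Fernhollow=19 → close Dunmere (overflow 13)
  19÷2 = 9 each, +1 to first 1
Round 3: Ashgrove=24 Fernhollow=28 → close Ashgrove (overflow 19)
  24÷1 = 24 each, +1 to first 0

Closure order: Ironridge, Dunmere, Ashgrove
Last habitat: Fernhollow with 52 animals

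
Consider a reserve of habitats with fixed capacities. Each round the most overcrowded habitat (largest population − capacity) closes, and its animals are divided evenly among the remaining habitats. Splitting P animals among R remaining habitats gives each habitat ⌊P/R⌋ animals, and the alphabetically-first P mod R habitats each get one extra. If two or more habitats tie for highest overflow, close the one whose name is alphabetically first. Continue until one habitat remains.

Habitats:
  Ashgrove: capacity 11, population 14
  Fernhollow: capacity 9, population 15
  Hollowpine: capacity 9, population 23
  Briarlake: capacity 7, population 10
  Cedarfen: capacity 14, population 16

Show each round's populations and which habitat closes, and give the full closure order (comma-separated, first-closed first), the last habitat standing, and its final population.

Round 1: Ashgrove=14 Briarlake=10 Cedarfen=16 Fernhollow=15 Hollowpine=23 → close Hollowpine (overflow 14)
  23÷4 = 5 each, +1 to first 3
Round 2: Ashgrove=20 Briarlake=16 Cedarfen=22 Fernhollow=20 → close Fernhollow (overflow 11)
  20÷3 = 6 each, +1 to first 2
Round 3: Ashgrove=27 Briarlake=23 Cedarfen=28 → close Ashgrove (overflow 16)
  27÷2 = 13 each, +1 to first 1
Round 4: Briarlake=37 Cedarfen=41 → close Briarlake (overflow 30)
  37÷1 = 37 each, +1 to first 0

Closure order: Hollowpine, Fernhollow, Ashgrove, Briarlake
Last habitat: Cedarfen with 78 animals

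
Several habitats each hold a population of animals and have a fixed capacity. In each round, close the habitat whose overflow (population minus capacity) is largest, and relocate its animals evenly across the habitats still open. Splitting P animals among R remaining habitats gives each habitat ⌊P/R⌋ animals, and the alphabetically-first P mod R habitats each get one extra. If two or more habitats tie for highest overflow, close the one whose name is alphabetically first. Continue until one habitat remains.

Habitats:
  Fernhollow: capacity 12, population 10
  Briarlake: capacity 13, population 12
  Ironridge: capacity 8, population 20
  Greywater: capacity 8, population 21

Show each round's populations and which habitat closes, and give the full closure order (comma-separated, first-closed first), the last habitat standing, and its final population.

Closure order: Greywater, Ironridge, Briarlake
Last habitat: Fernhollow with 63 animals

Round 1: Briarlake=12 Fernhollow=10 Greywater=21 Ironridge=20 → close Greywater (overflow 13)
  21÷3 = 7 each, +1 to first 0
Round 2: Briarlake=19 Fernhollow=17 Ironridge=27 → close Ironridge (overflow 19)
  27÷2 = 13 each, +1 to first 1
Round 3: Briarlake=33 Fernhollow=30 → close Briarlake (overflow 20)
  33÷1 = 33 each, +1 to first 0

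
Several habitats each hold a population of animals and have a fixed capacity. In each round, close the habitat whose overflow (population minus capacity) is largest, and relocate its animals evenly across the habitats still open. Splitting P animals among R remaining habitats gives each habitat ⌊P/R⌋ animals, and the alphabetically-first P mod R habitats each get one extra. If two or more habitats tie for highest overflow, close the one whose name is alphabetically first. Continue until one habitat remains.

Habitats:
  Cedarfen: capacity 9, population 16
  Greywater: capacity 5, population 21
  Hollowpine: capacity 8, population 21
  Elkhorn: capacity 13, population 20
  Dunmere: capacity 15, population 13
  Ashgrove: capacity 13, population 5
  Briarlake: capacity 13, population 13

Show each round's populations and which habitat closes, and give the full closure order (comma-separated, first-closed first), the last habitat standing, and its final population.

Closure order: Greywater, Hollowpine, Cedarfen, Elkhorn, Briarlake, Dunmere
Last habitat: Ashgrove with 109 animals

Round 1: Ashgrove=5 Briarlake=13 Cedarfen=16 Dunmere=13 Elkhorn=20 Greywater=21 Hollowpine=21 → close Greywater (overflow 16)
  21÷6 = 3 each, +1 to first 3
Round 2: Ashgrove=9 Briarlake=17 Cedarfen=20 Dunmere=16 Elkhorn=23 Hollowpine=24 → close Hollowpine (overflow 16)
  24÷5 = 4 each, +1 to first 4
Round 3: Ashgrove=14 Briarlake=22 Cedarfen=25 Dunmere=21 Elkhorn=27 → close Cedarfen (overflow 16)
  25÷4 = 6 each, +1 to first 1
Round 4: Ashgrove=21 Briarlake=28 Dunmere=27 Elkhorn=33 → close Elkhorn (overflow 20)
  33÷3 = 11 each, +1 to first 0
Round 5: Ashgrove=32 Briarlake=39 Dunmere=38 → close Briarlake (overflow 26)
  39÷2 = 19 each, +1 to first 1
Round 6: Ashgrove=52 Dunmere=57 → close Dunmere (overflow 42)
  57÷1 = 57 each, +1 to first 0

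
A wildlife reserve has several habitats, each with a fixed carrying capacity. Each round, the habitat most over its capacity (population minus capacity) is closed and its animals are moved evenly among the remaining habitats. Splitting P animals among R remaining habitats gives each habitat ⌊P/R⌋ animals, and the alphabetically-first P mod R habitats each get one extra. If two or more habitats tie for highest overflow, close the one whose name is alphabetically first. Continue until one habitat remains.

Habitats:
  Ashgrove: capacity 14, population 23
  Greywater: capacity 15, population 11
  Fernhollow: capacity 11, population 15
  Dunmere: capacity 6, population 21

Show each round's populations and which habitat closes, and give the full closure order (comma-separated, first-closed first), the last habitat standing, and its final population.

Closure order: Dunmere, Ashgrove, Fernhollow
Last habitat: Greywater with 70 animals

Round 1: Ashgrove=23 Dunmere=21 Fernhollow=15 Greywater=11 → close Dunmere (overflow 15)
  21÷3 = 7 each, +1 to first 0
Round 2: Ashgrove=30 Fernhollow=22 Greywater=18 → close Ashgrove (overflow 16)
  30÷2 = 15 each, +1 to first 0
Round 3: Fernhollow=37 Greywater=33 → close Fernhollow (overflow 26)
  37÷1 = 37 each, +1 to first 0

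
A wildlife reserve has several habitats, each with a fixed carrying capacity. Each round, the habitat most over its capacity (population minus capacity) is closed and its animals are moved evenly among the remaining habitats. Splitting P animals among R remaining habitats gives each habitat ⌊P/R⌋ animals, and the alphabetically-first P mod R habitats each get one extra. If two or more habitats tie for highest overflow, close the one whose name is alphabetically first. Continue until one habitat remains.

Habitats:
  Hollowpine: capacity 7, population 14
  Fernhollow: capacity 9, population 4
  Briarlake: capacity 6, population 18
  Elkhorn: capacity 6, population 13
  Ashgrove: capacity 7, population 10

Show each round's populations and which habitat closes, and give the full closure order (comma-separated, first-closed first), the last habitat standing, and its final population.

Round 1: Ashgrove=10 Briarlake=18 Elkhorn=13 Fernhollow=4 Hollowpine=14 → close Briarlake (overflow 12)
  18÷4 = 4 each, +1 to first 2
Round 2: Ashgrove=15 Elkhorn=18 Fernhollow=8 Hollowpine=18 → close Elkhorn (overflow 12)
  18÷3 = 6 each, +1 to first 0
Round 3: Ashgrove=21 Fernhollow=14 Hollowpine=24 → close Hollowpine (overflow 17)
  24÷2 = 12 each, +1 to first 0
Round 4: Ashgrove=33 Fernhollow=26 → close Ashgrove (overflow 26)
  33÷1 = 33 each, +1 to first 0

Closure order: Briarlake, Elkhorn, Hollowpine, Ashgrove
Last habitat: Fernhollow with 59 animals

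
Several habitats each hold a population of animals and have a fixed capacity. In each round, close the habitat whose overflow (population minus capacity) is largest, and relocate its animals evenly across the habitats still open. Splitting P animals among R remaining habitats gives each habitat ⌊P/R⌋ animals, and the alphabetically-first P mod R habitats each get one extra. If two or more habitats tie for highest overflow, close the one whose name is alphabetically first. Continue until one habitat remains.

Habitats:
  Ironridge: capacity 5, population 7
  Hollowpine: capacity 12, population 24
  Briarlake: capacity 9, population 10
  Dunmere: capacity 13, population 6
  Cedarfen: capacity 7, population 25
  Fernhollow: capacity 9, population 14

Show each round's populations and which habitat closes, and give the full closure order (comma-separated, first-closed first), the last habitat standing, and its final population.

Round 1: Briarlake=10 Cedarfen=25 Dunmere=6 Fernhollow=14 Hollowpine=24 Ironridge=7 → close Cedarfen (overflow 18)
  25÷5 = 5 each, +1 to first 0
Round 2: Briarlake=15 Dunmere=11 Fernhollow=19 Hollowpine=29 Ironridge=12 → close Hollowpine (overflow 17)
  29÷4 = 7 each, +1 to first 1
Round 3: Briarlake=23 Dunmere=18 Fernhollow=26 Ironridge=19 → close Fernhollow (overflow 17)
  26÷3 = 8 each, +1 to first 2
Round 4: Briarlake=32 Dunmere=27 Ironridge=27 → close Briarlake (overflow 23)
  32÷2 = 16 each, +1 to first 0
Round 5: Dunmere=43 Ironridge=43 → close Ironridge (overflow 38)
  43÷1 = 43 each, +1 to first 0

Closure order: Cedarfen, Hollowpine, Fernhollow, Briarlake, Ironridge
Last habitat: Dunmere with 86 animals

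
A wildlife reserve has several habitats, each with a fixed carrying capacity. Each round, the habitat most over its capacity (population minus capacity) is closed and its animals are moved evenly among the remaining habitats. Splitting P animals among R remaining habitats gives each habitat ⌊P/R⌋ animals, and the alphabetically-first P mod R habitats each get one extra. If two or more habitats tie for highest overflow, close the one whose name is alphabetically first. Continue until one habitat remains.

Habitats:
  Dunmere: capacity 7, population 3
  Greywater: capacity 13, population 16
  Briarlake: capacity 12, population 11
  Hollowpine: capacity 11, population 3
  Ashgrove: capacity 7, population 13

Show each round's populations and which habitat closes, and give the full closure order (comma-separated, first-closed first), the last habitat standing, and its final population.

Round 1: Ashgrove=13 Briarlake=11 Dunmere=3 Greywater=16 Hollowpine=3 → close Ashgrove (overflow 6)
  13÷4 = 3 each, +1 to first 1
Round 2: Briarlake=15 Dunmere=6 Greywater=19 Hollowpine=6 → close Greywater (overflow 6)
  19÷3 = 6 each, +1 to first 1
Round 3: Briarlake=22 Dunmere=12 Hollowpine=12 → close Briarlake (overflow 10)
  22÷2 = 11 each, +1 to first 0
Round 4: Dunmere=23 Hollowpine=23 → close Dunmere (overflow 16)
  23÷1 = 23 each, +1 to first 0

Closure order: Ashgrove, Greywater, Briarlake, Dunmere
Last habitat: Hollowpine with 46 animals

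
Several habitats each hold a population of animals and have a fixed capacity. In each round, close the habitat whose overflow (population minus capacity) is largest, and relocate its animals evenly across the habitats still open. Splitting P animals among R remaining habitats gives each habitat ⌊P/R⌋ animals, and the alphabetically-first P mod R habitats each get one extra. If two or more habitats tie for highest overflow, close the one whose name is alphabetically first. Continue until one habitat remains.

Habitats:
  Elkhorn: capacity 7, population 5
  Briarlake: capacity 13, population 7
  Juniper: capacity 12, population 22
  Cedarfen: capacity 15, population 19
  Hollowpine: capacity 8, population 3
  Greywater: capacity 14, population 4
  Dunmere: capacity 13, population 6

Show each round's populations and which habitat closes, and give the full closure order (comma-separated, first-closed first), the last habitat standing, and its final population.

Closure order: Juniper, Cedarfen, Elkhorn, Briarlake, Dunmere, Hollowpine
Last habitat: Greywater with 66 animals

Round 1: Briarlake=7 Cedarfen=19 Dunmere=6 Elkhorn=5 Greywater=4 Hollowpine=3 Juniper=22 → close Juniper (overflow 10)
  22÷6 = 3 each, +1 to first 4
Round 2: Briarlake=11 Cedarfen=23 Dunmere=10 Elkhorn=9 Greywater=7 Hollowpine=6 → close Cedarfen (overflow 8)
  23÷5 = 4 each, +1 to first 3
Round 3: Briarlake=16 Dunmere=15 Elkhorn=14 Greywater=11 Hollowpine=10 → close Elkhorn (overflow 7)
  14÷4 = 3 each, +1 to first 2
Round 4: Briarlake=20 Dunmere=19 Greywater=14 Hollowpine=13 → close Briarlake (overflow 7)
  20÷3 = 6 each, +1 to first 2
Round 5: Dunmere=26 Greywater=21 Hollowpine=19 → close Dunmere (overflow 13)
  26÷2 = 13 each, +1 to first 0
Round 6: Greywater=34 Hollowpine=32 → close Hollowpine (overflow 24)
  32÷1 = 32 each, +1 to first 0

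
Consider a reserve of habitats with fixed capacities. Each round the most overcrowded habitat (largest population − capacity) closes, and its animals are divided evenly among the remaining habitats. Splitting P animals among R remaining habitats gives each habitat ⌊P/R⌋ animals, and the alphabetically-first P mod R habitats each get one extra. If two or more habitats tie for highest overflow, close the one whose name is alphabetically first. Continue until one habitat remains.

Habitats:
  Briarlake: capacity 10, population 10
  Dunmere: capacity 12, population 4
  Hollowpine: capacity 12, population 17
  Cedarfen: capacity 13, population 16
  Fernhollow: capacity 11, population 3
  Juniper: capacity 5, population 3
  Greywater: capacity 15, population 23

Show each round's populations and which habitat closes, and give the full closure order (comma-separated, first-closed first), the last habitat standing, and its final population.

Round 1: Briarlake=10 Cedarfen=16 Dunmere=4 Fernhollow=3 Greywater=23 Hollowpine=17 Juniper=3 → close Greywater (overflow 8)
  23÷6 = 3 each, +1 to first 5
Round 2: Briarlake=14 Cedarfen=20 Dunmere=8 Fernhollow=7 Hollowpine=21 Juniper=6 → close Hollowpine (overflow 9)
  21÷5 = 4 each, +1 to first 1
Round 3: Briarlake=19 Cedarfen=24 Dunmere=12 Fernhollow=11 Juniper=10 → close Cedarfen (overflow 11)
  24÷4 = 6 each, +1 to first 0
Round 4: Briarlake=25 Dunmere=18 Fernhollow=17 Juniper=16 → close Briarlake (overflow 15)
  25÷3 = 8 each, +1 to first 1
Round 5: Dunmere=27 Fernhollow=25 Juniper=24 → close Juniper (overflow 19)
  24÷2 = 12 each, +1 to first 0
Round 6: Dunmere=39 Fernhollow=37 → close Dunmere (overflow 27)
  39÷1 = 39 each, +1 to first 0

Closure order: Greywater, Hollowpine, Cedarfen, Briarlake, Juniper, Dunmere
Last habitat: Fernhollow with 76 animals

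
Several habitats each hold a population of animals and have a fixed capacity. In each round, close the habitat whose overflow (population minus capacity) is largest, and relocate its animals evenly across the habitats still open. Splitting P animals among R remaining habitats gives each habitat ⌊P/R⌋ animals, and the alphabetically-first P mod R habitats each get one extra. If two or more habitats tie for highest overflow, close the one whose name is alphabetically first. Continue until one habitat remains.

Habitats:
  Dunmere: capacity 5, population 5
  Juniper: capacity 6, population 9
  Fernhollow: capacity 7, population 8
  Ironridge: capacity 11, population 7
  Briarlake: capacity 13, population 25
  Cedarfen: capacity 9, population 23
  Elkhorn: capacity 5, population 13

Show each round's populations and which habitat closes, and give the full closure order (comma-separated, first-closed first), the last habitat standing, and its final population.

Closure order: Cedarfen, Briarlake, Elkhorn, Fernhollow, Dunmere, Juniper
Last habitat: Ironridge with 90 animals

Round 1: Briarlake=25 Cedarfen=23 Dunmere=5 Elkhorn=13 Fernhollow=8 Ironridge=7 Juniper=9 → close Cedarfen (overflow 14)
  23÷6 = 3 each, +1 to first 5
Round 2: Briarlake=29 Dunmere=9 Elkhorn=17 Fernhollow=12 Ironridge=11 Juniper=12 → close Briarlake (overflow 16)
  29÷5 = 5 each, +1 to first 4
Round 3: Dunmere=15 Elkhorn=23 Fernhollow=18 Ironridge=17 Juniper=17 → close Elkhorn (overflow 18)
  23÷4 = 5 each, +1 to first 3
Round 4: Dunmere=21 Fernhollow=24 Ironridge=23 Juniper=22 → close Fernhollow (overflow 17)
  24÷3 = 8 each, +1 to first 0
Round 5: Dunmere=29 Ironridge=31 Juniper=30 → close Dunmere (overflow 24)
  29÷2 = 14 each, +1 to first 1
Round 6: Ironridge=46 Juniper=44 → close Juniper (overflow 38)
  44÷1 = 44 each, +1 to first 0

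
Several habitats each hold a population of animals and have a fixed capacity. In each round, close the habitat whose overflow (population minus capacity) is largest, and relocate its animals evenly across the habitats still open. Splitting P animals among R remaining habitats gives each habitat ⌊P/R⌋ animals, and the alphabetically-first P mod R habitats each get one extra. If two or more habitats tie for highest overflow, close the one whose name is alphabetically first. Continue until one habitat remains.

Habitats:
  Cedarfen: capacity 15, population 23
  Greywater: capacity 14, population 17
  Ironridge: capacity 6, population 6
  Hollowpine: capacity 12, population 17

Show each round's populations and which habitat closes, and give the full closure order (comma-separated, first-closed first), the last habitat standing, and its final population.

Closure order: Cedarfen, Hollowpine, Greywater
Last habitat: Ironridge with 63 animals

Round 1: Cedarfen=23 Greywater=17 Hollowpine=17 Ironridge=6 → close Cedarfen (overflow 8)
  23÷3 = 7 each, +1 to first 2
Round 2: Greywater=25 Hollowpine=25 Ironridge=13 → close Hollowpine (overflow 13)
  25÷2 = 12 each, +1 to first 1
Round 3: Greywater=38 Ironridge=25 → close Greywater (overflow 24)
  38÷1 = 38 each, +1 to first 0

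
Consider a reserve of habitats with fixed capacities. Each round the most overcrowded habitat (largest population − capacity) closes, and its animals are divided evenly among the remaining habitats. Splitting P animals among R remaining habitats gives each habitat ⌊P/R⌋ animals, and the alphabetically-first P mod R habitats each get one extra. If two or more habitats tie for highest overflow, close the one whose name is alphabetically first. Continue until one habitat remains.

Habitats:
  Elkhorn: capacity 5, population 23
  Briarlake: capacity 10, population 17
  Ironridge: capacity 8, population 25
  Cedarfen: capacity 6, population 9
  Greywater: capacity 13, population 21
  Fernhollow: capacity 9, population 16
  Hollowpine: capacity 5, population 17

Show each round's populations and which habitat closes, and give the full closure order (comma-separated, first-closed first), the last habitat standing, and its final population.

Round 1: Briarlake=17 Cedarfen=9 Elkhorn=23 Fernhollow=16 Greywater=21 Hollowpine=17 Ironridge=25 → close Elkhorn (overflow 18)
  23÷6 = 3 each, +1 to first 5
Round 2: Briarlake=21 Cedarfen=13 Fernhollow=20 Greywater=25 Hollowpine=21 Ironridge=28 → close Ironridge (overflow 20)
  28÷5 = 5 each, +1 to first 3
Round 3: Briarlake=27 Cedarfen=19 Fernhollow=26 Greywater=30 Hollowpine=26 → close Hollowpine (overflow 21)
  26÷4 = 6 each, +1 to first 2
Round 4: Briarlake=34 Cedarfen=26 Fernhollow=32 Greywater=36 → close Briarlake (overflow 24)
  34÷3 = 11 each, +1 to first 1
Round 5: Cedarfen=38 Fernhollow=43 Greywater=47 → close Fernhollow (overflow 34)
  43÷2 = 21 each, +1 to first 1
Round 6: Cedarfen=60 Greywater=68 → close Greywater (overflow 55)
  68÷1 = 68 each, +1 to first 0

Closure order: Elkhorn, Ironridge, Hollowpine, Briarlake, Fernhollow, Greywater
Last habitat: Cedarfen with 128 animals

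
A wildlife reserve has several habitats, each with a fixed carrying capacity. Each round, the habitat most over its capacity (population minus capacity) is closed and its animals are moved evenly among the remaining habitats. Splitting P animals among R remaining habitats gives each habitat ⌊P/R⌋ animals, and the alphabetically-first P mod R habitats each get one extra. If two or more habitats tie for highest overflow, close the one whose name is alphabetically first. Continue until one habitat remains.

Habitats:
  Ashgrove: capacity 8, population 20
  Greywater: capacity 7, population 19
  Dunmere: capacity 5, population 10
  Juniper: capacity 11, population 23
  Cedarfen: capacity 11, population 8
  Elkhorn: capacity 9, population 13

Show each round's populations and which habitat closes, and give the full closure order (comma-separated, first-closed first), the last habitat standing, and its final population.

Round 1: Ashgrove=20 Cedarfen=8 Dunmere=10 Elkhorn=13 Greywater=19 Juniper=23 → close Ashgrove (overflow 12)
  20÷5 = 4 each, +1 to first 0
Round 2: Cedarfen=12 Dunmere=14 Elkhorn=17 Greywater=23 Juniper=27 → close Greywater (overflow 16)
  23÷4 = 5 each, +1 to first 3
Round 3: Cedarfen=18 Dunmere=20 Elkhorn=23 Juniper=32 → close Juniper (overflow 21)
  32÷3 = 10 each, +1 to first 2
Round 4: Cedarfen=29 Dunmere=31 Elkhorn=33 → close Dunmere (overflow 26)
  31÷2 = 15 each, +1 to first 1
Round 5: Cedarfen=45 Elkhorn=48 → close Elkhorn (overflow 39)
  48÷1 = 48 each, +1 to first 0

Closure order: Ashgrove, Greywater, Juniper, Dunmere, Elkhorn
Last habitat: Cedarfen with 93 animals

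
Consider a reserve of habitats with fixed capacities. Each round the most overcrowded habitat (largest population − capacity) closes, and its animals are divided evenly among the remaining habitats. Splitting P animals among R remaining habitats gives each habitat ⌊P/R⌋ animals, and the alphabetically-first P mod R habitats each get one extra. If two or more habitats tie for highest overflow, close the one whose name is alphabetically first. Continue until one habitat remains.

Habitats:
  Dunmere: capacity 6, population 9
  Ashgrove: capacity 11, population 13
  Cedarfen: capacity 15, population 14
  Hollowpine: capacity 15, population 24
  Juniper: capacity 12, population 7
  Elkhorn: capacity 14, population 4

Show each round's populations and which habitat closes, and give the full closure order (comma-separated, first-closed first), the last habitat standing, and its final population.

Round 1: Ashgrove=13 Cedarfen=14 Dunmere=9 Elkhorn=4 Hollowpine=24 Juniper=7 → close Hollowpine (overflow 9)
  24÷5 = 4 each, +1 to first 4
Round 2: Ashgrove=18 Cedarfen=19 Dunmere=14 Elkhorn=9 Juniper=11 → close Dunmere (overflow 8)
  14÷4 = 3 each, +1 to first 2
Round 3: Ashgrove=22 Cedarfen=23 Elkhorn=12 Juniper=14 → close Ashgrove (overflow 11)
  22÷3 = 7 each, +1 to first 1
Round 4: Cedarfen=31 Elkhorn=19 Juniper=21 → close Cedarfen (overflow 16)
  31÷2 = 15 each, +1 to first 1
Round 5: Elkhorn=35 Juniper=36 → close Juniper (overflow 24)
  36÷1 = 36 each, +1 to first 0

Closure order: Hollowpine, Dunmere, Ashgrove, Cedarfen, Juniper
Last habitat: Elkhorn with 71 animals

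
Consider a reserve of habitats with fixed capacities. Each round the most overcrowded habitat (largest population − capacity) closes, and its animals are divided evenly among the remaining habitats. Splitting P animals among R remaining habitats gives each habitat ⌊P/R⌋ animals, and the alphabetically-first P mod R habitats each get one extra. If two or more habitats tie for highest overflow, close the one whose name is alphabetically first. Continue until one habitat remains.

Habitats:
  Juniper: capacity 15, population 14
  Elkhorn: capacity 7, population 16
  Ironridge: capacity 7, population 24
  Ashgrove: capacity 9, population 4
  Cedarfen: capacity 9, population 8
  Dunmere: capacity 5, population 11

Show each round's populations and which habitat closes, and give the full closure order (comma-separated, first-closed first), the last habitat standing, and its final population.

Closure order: Ironridge, Elkhorn, Dunmere, Cedarfen, Juniper
Last habitat: Ashgrove with 77 animals

Round 1: Ashgrove=4 Cedarfen=8 Dunmere=11 Elkhorn=16 Ironridge=24 Juniper=14 → close Ironridge (overflow 17)
  24÷5 = 4 each, +1 to first 4
Round 2: Ashgrove=9 Cedarfen=13 Dunmere=16 Elkhorn=21 Juniper=18 → close Elkhorn (overflow 14)
  21÷4 = 5 each, +1 to first 1
Round 3: Ashgrove=15 Cedarfen=18 Dunmere=21 Juniper=23 → close Dunmere (overflow 16)
  21÷3 = 7 each, +1 to first 0
Round 4: Ashgrove=22 Cedarfen=25 Juniper=30 → close Cedarfen (overflow 16)
  25÷2 = 12 each, +1 to first 1
Round 5: Ashgrove=35 Juniper=42 → close Juniper (overflow 27)
  42÷1 = 42 each, +1 to first 0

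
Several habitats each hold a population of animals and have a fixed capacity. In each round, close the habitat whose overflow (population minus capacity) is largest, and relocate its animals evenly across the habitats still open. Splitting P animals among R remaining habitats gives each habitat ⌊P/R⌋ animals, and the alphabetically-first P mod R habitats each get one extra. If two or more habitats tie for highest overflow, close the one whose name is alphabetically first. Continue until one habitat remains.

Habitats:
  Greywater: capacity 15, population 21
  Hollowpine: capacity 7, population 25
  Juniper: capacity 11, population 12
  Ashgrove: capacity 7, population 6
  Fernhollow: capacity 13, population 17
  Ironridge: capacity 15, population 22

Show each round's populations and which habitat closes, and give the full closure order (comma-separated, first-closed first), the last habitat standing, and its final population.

Round 1: Ashgrove=6 Fernhollow=17 Greywater=21 Hollowpine=25 Ironridge=22 Juniper=12 → close Hollowpine (overflow 18)
  25÷5 = 5 each, +1 to first 0
Round 2: Ashgrove=11 Fernhollow=22 Greywater=26 Ironridge=27 Juniper=17 → close Ironridge (overflow 12)
  27÷4 = 6 each, +1 to first 3
Round 3: Ashgrove=18 Fernhollow=29 Greywater=33 Juniper=23 → close Greywater (overflow 18)
  33÷3 = 11 each, +1 to first 0
Round 4: Ashgrove=29 Fernhollow=40 Juniper=34 → close Fernhollow (overflow 27)
  40÷2 = 20 each, +1 to first 0
Round 5: Ashgrove=49 Juniper=54 → close Juniper (overflow 43)
  54÷1 = 54 each, +1 to first 0

Closure order: Hollowpine, Ironridge, Greywater, Fernhollow, Juniper
Last habitat: Ashgrove with 103 animals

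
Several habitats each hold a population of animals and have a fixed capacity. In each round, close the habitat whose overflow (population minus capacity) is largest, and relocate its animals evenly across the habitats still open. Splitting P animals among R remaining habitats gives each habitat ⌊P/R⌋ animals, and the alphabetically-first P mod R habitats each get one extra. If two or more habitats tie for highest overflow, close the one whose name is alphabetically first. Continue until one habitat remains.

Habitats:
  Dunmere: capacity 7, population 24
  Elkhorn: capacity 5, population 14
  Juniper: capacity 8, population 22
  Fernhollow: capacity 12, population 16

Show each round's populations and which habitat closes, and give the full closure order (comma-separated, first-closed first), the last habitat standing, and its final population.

Round 1: Dunmere=24 Elkhorn=14 Fernhollow=16 Juniper=22 → close Dunmere (overflow 17)
  24÷3 = 8 each, +1 to first 0
Round 2: Elkhorn=22 Fernhollow=24 Juniper=30 → close Juniper (overflow 22)
  30÷2 = 15 each, +1 to first 0
Round 3: Elkhorn=37 Fernhollow=39 → close Elkhorn (overflow 32)
  37÷1 = 37 each, +1 to first 0

Closure order: Dunmere, Juniper, Elkhorn
Last habitat: Fernhollow with 76 animals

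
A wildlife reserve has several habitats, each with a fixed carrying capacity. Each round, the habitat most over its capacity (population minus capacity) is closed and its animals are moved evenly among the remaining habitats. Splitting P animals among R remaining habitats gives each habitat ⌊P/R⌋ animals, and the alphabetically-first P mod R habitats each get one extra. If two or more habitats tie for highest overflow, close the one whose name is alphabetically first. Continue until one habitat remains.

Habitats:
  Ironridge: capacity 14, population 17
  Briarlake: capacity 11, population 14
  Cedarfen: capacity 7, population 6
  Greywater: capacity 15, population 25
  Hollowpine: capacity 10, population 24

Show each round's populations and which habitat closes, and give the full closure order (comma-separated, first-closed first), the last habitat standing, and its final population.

Round 1: Briarlake=14 Cedarfen=6 Greywater=25 Hollowpine=24 Ironridge=17 → close Hollowpine (overflow 14)
  24÷4 = 6 each, +1 to first 0
Round 2: Briarlake=20 Cedarfen=12 Greywater=31 Ironridge=23 → close Greywater (overflow 16)
  31÷3 = 10 each, +1 to first 1
Round 3: Briarlake=31 Cedarfen=22 Ironridge=33 → close Briarlake (overflow 20)
  31÷2 = 15 each, +1 to first 1
Round 4: Cedarfen=38 Ironridge=48 → close Ironridge (overflow 34)
  48÷1 = 48 each, +1 to first 0

Closure order: Hollowpine, Greywater, Briarlake, Ironridge
Last habitat: Cedarfen with 86 animals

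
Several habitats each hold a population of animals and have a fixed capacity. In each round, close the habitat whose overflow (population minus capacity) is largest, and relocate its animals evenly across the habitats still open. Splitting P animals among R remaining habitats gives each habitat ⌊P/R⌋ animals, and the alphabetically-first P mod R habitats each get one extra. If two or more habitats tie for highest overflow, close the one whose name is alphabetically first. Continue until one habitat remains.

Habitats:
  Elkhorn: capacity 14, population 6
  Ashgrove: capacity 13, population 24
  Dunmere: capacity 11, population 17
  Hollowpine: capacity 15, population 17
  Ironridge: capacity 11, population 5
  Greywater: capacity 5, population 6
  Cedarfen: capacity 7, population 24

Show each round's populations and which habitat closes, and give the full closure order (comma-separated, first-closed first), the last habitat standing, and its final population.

Closure order: Cedarfen, Ashgrove, Dunmere, Greywater, Hollowpine, Elkhorn
Last habitat: Ironridge with 99 animals

Round 1: Ashgrove=24 Cedarfen=24 Dunmere=17 Elkhorn=6 Greywater=6 Hollowpine=17 Ironridge=5 → close Cedarfen (overflow 17)
  24÷6 = 4 each, +1 to first 0
Round 2: Ashgrove=28 Dunmere=21 Elkhorn=10 Greywater=10 Hollowpine=21 Ironridge=9 → close Ashgrove (overflow 15)
  28÷5 = 5 each, +1 to first 3
Round 3: Dunmere=27 Elkhorn=16 Greywater=16 Hollowpine=26 Ironridge=14 → close Dunmere (overflow 16)
  27÷4 = 6 each, +1 to first 3
Round 4: Elkhorn=23 Greywater=23 Hollowpine=33 Ironridge=20 → close Greywater (overflow 18)
  23÷3 = 7 each, +1 to first 2
Round 5: Elkhorn=31 Hollowpine=41 Ironridge=27 → close Hollowpine (overflow 26)
  41÷2 = 20 each, +1 to first 1
Round 6: Elkhorn=52 Ironridge=47 → close Elkhorn (overflow 38)
  52÷1 = 52 each, +1 to first 0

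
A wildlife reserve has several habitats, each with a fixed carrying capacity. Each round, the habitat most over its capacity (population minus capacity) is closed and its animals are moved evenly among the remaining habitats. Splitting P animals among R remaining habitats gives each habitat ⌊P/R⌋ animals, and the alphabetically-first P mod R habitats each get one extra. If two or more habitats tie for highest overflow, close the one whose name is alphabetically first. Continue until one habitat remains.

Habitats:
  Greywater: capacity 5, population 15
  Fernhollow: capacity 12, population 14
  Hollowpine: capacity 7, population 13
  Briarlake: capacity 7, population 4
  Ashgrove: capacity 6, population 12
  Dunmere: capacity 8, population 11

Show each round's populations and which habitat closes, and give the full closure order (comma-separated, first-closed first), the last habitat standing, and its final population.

Closure order: Greywater, Ashgrove, Hollowpine, Dunmere, Fernhollow
Last habitat: Briarlake with 69 animals

Round 1: Ashgrove=12 Briarlake=4 Dunmere=11 Fernhollow=14 Greywater=15 Hollowpine=13 → close Greywater (overflow 10)
  15÷5 = 3 each, +1 to first 0
Round 2: Ashgrove=15 Briarlake=7 Dunmere=14 Fernhollow=17 Hollowpine=16 → close Ashgrove (overflow 9)
  15÷4 = 3 each, +1 to first 3
Round 3: Briarlake=11 Dunmere=18 Fernhollow=21 Hollowpine=19 → close Hollowpine (overflow 12)
  19÷3 = 6 each, +1 to first 1
Round 4: Briarlake=18 Dunmere=24 Fernhollow=27 → close Dunmere (overflow 16)
  24÷2 = 12 each, +1 to first 0
Round 5: Briarlake=30 Fernhollow=39 → close Fernhollow (overflow 27)
  39÷1 = 39 each, +1 to first 0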